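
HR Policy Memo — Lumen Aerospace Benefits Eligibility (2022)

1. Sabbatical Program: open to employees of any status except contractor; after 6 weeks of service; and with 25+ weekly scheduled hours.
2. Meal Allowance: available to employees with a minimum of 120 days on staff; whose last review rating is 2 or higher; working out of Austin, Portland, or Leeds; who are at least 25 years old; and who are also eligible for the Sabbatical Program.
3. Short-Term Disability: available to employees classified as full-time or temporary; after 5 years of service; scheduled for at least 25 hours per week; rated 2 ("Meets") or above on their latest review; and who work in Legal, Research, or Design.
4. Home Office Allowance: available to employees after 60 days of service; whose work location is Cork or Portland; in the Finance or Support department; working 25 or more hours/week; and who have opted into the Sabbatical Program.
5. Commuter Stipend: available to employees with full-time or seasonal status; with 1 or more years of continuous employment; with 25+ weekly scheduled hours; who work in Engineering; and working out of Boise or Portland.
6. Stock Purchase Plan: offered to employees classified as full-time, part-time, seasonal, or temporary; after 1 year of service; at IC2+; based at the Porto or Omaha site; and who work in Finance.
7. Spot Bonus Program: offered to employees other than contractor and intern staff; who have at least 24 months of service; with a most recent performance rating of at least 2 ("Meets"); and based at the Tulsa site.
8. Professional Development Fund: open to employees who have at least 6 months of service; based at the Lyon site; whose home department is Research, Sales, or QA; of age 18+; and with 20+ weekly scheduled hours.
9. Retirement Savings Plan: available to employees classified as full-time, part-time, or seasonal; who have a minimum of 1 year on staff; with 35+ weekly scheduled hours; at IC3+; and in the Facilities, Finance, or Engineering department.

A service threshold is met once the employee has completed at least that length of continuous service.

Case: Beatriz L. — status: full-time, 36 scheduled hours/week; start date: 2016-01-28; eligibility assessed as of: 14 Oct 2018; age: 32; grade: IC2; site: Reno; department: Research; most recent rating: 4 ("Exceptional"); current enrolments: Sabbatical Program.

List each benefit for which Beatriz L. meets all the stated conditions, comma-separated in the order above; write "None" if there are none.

Sabbatical Program

Service from 2016-01-28 to 14 Oct 2018: 990 days.
Sabbatical Program — status full-time ✓ (not excluded); service 990 days ≥ 6 weeks (≈42 days) ✓; 36 hrs/wk ≥ 25 ✓ → eligible.
Meal Allowance — service 990 days ≥ 120 days ✓; rating 4 ≥ 2 ✓; site Reno ✗ (not Austin, Portland, or Leeds) → not eligible.
Short-Term Disability — status full-time ✓; service 990 days < 5 years (≈1825 days) ✗ → not eligible.
Home Office Allowance — service 990 days ≥ 60 days ✓; site Reno ✗ (not Cork or Portland) → not eligible.
Commuter Stipend — status full-time ✓; service 990 days ≥ 1 year (≈365 days) ✓; 36 hrs/wk ≥ 25 ✓; dept Research ✗ → not eligible.
Stock Purchase Plan — status full-time ✓; service 990 days ≥ 1 year (≈365 days) ✓; grade IC2 ≥ IC2 ✓; site Reno ✗ (not Porto or Omaha) → not eligible.
Spot Bonus Program — status full-time ✓ (not excluded); service 990 days ≥ 24 months (≈720 days) ✓; rating 4 ≥ 2 ✓; site Reno ✗ (not Tulsa) → not eligible.
Professional Development Fund — service 990 days ≥ 6 months (≈180 days) ✓; site Reno ✗ (not Lyon) → not eligible.
Retirement Savings Plan — status full-time ✓; service 990 days ≥ 1 year (≈365 days) ✓; 36 hrs/wk ≥ 35 ✓; grade IC2 < IC3 ✗ → not eligible.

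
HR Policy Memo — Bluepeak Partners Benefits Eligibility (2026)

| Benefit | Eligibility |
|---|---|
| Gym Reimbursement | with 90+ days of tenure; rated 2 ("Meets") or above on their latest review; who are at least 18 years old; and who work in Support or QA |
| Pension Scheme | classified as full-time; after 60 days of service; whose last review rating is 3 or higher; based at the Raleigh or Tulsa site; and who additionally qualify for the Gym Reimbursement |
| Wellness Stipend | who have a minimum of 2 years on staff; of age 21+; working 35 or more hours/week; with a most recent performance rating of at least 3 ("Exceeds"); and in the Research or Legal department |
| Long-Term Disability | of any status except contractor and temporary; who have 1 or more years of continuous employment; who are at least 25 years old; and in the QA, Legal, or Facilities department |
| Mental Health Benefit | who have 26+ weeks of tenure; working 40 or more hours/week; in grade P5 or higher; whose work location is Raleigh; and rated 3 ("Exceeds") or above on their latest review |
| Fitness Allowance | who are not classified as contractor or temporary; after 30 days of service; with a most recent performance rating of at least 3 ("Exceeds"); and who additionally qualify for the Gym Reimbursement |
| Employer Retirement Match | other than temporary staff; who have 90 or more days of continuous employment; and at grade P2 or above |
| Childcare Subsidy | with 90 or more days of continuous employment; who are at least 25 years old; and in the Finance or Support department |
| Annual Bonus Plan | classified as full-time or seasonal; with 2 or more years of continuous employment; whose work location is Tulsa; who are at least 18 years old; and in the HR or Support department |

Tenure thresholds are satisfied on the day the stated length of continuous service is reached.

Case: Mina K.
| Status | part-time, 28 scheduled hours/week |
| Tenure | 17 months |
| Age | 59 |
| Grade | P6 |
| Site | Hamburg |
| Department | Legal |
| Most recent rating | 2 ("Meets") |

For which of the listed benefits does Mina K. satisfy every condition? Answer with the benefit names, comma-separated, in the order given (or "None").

Gym Reimbursement — service 17 months ≥ 90 days ✓; rating 2 ≥ 2 ✓; age 59 ≥ 18 ✓; dept Legal ✗ → not eligible.
Pension Scheme — status part-time ✗ (requires full-time) → not eligible.
Wellness Stipend — service 17 months < 2 years (≈730 days) ✗ → not eligible.
Long-Term Disability — status part-time ✓ (not excluded); service 17 months ≥ 1 year (≈365 days) ✓; age 59 ≥ 25 ✓; dept Legal ✓ → eligible.
Mental Health Benefit — service 17 months ≥ 26 weeks (≈182 days) ✓; 28 hrs/wk < 40 ✗ → not eligible.
Fitness Allowance — status part-time ✓ (not excluded); service 17 months ≥ 30 days ✓; rating 2 < 3 ✗ → not eligible.
Employer Retirement Match — status part-time ✓ (not excluded); service 17 months ≥ 90 days ✓; grade P6 ≥ P2 ✓ → eligible.
Childcare Subsidy — service 17 months ≥ 90 days ✓; age 59 ≥ 25 ✓; dept Legal ✗ → not eligible.
Annual Bonus Plan — status part-time ✗ (requires full-time or seasonal) → not eligible.

Long-Term Disability, Employer Retirement Match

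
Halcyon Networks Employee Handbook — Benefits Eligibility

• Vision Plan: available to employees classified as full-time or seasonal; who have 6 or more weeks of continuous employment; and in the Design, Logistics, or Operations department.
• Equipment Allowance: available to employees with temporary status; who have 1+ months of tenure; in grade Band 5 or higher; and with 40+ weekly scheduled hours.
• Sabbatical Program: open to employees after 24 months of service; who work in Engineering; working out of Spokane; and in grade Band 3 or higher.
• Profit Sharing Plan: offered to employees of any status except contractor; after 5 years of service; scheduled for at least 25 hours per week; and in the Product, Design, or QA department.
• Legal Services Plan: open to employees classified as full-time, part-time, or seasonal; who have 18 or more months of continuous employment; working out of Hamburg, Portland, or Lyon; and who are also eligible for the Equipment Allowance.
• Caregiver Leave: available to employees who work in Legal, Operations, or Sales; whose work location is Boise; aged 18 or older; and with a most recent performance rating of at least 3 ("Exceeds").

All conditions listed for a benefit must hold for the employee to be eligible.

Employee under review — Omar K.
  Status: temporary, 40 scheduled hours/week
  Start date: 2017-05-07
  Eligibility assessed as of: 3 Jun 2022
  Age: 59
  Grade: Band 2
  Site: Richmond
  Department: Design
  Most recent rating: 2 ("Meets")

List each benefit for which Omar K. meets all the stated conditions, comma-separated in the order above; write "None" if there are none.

Profit Sharing Plan

Service from 2017-05-07 to 3 Jun 2022: 1853 days.
Vision Plan — status temporary ✗ (requires full-time or seasonal) → not eligible.
Equipment Allowance — status temporary ✓; service 1853 days ≥ 1 month (≈30 days) ✓; grade Band 2 < Band 5 ✗ → not eligible.
Sabbatical Program — service 1853 days ≥ 24 months (≈720 days) ✓; dept Design ✗ → not eligible.
Profit Sharing Plan — status temporary ✓ (not excluded); service 1853 days ≥ 5 years (≈1825 days) ✓; 40 hrs/wk ≥ 25 ✓; dept Design ✓ → eligible.
Legal Services Plan — status temporary ✗ (requires full-time, part-time, or seasonal) → not eligible.
Caregiver Leave — dept Design ✗ → not eligible.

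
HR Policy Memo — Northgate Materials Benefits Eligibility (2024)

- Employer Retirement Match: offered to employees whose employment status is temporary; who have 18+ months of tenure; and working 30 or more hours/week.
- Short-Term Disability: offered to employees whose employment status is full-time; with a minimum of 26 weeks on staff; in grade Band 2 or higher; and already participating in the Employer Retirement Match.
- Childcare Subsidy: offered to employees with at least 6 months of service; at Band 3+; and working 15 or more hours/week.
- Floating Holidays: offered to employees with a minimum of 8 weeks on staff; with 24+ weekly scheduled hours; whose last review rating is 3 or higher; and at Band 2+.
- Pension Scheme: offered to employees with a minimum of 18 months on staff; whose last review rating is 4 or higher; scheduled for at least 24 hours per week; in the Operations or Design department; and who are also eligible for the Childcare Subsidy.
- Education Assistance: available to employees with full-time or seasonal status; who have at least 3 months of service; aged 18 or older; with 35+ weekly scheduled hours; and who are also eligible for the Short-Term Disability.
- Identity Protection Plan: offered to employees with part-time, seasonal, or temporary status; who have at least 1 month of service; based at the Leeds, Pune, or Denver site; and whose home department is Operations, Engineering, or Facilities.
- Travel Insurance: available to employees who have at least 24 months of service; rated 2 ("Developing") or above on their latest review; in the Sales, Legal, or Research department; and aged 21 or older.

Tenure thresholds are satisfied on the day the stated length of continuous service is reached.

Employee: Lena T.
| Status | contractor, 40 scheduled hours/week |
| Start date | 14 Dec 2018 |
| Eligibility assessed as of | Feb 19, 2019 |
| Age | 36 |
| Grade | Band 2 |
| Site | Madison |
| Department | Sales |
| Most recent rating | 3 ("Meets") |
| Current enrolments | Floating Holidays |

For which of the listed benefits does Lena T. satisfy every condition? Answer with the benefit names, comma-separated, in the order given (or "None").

Service from 14 Dec 2018 to Feb 19, 2019: 67 days.
Employer Retirement Match — status contractor ✗ (requires temporary) → not eligible.
Short-Term Disability — status contractor ✗ (requires full-time) → not eligible.
Childcare Subsidy — service 67 days < 6 months (≈180 days) ✗ → not eligible.
Floating Holidays — service 67 days ≥ 8 weeks (≈56 days) ✓; 40 hrs/wk ≥ 24 ✓; rating 3 ≥ 3 ✓; grade Band 2 ≥ Band 2 ✓ → eligible.
Pension Scheme — service 67 days < 18 months (≈540 days) ✗ → not eligible.
Education Assistance — status contractor ✗ (requires full-time or seasonal) → not eligible.
Identity Protection Plan — status contractor ✗ (requires part-time, seasonal, or temporary) → not eligible.
Travel Insurance — service 67 days < 24 months (≈720 days) ✗ → not eligible.

Floating Holidays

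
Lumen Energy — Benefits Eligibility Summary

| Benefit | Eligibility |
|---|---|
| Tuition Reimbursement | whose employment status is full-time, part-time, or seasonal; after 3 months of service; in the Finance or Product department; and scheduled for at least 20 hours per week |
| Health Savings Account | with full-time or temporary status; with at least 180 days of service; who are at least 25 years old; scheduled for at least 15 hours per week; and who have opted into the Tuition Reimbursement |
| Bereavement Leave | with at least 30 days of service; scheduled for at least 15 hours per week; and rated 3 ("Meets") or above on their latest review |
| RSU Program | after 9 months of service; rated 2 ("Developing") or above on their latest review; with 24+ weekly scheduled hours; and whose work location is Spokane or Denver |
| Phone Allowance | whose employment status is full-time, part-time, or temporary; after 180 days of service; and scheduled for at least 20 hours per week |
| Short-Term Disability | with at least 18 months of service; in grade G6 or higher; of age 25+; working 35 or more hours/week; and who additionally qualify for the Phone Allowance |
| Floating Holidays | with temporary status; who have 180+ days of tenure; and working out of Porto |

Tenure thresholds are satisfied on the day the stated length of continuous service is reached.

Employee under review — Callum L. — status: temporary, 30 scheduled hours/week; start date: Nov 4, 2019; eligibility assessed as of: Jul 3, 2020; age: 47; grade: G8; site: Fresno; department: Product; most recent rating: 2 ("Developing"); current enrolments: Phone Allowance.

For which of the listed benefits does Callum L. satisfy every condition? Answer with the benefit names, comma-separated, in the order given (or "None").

Phone Allowance

Service from Nov 4, 2019 to Jul 3, 2020: 242 days.
Tuition Reimbursement — status temporary ✗ (requires full-time, part-time, or seasonal) → not eligible.
Health Savings Account — status temporary ✓; service 242 days ≥ 180 days ✓; age 47 ≥ 25 ✓; 30 hrs/wk ≥ 15 ✓; not enrolled in Tuition Reimbursement ✗ → not eligible.
Bereavement Leave — service 242 days ≥ 30 days ✓; 30 hrs/wk ≥ 15 ✓; rating 2 < 3 ✗ → not eligible.
RSU Program — service 242 days < 9 months (≈270 days) ✗ → not eligible.
Phone Allowance — status temporary ✓; service 242 days ≥ 180 days ✓; 30 hrs/wk ≥ 20 ✓ → eligible.
Short-Term Disability — service 242 days < 18 months (≈540 days) ✗ → not eligible.
Floating Holidays — status temporary ✓; service 242 days ≥ 180 days ✓; site Fresno ✗ (not Porto) → not eligible.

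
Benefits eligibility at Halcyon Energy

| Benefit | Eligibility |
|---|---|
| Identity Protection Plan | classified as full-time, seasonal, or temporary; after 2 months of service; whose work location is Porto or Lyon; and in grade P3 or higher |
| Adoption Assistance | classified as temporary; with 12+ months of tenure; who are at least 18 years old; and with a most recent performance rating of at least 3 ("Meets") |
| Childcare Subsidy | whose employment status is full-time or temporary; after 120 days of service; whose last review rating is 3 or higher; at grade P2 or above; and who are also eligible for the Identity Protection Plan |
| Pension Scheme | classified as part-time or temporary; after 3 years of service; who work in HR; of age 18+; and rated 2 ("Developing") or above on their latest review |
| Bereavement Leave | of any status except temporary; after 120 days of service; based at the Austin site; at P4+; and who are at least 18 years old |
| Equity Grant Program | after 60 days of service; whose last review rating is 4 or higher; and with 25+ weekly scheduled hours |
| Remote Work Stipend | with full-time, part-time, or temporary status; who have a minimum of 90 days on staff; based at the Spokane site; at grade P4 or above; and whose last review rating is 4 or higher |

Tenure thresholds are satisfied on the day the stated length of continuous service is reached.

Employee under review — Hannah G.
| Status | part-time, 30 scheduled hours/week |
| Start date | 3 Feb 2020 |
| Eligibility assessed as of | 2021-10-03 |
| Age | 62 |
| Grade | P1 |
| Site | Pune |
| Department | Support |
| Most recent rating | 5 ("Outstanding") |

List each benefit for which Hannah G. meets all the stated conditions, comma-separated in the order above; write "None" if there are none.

Service from 3 Feb 2020 to 2021-10-03: 608 days.
Identity Protection Plan — status part-time ✗ (requires full-time, seasonal, or temporary) → not eligible.
Adoption Assistance — status part-time ✗ (requires temporary) → not eligible.
Childcare Subsidy — status part-time ✗ (requires full-time or temporary) → not eligible.
Pension Scheme — status part-time ✓; service 608 days < 3 years (≈1095 days) ✗ → not eligible.
Bereavement Leave — status part-time ✓ (not excluded); service 608 days ≥ 120 days ✓; site Pune ✗ (not Austin) → not eligible.
Equity Grant Program — service 608 days ≥ 60 days ✓; rating 5 ≥ 4 ✓; 30 hrs/wk ≥ 25 ✓ → eligible.
Remote Work Stipend — status part-time ✓; service 608 days ≥ 90 days ✓; site Pune ✗ (not Spokane) → not eligible.

Equity Grant Program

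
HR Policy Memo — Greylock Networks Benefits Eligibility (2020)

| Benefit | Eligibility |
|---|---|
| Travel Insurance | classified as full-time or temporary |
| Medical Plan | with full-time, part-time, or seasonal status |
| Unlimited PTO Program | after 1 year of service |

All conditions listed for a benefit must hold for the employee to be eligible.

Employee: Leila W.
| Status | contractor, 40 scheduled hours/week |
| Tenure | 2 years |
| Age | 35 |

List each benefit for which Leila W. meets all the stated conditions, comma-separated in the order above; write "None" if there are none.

Unlimited PTO Program

Travel Insurance — status contractor ✗ (requires full-time or temporary) → not eligible.
Medical Plan — status contractor ✗ (requires full-time, part-time, or seasonal) → not eligible.
Unlimited PTO Program — service 2 years ≥ 1 year ✓ → eligible.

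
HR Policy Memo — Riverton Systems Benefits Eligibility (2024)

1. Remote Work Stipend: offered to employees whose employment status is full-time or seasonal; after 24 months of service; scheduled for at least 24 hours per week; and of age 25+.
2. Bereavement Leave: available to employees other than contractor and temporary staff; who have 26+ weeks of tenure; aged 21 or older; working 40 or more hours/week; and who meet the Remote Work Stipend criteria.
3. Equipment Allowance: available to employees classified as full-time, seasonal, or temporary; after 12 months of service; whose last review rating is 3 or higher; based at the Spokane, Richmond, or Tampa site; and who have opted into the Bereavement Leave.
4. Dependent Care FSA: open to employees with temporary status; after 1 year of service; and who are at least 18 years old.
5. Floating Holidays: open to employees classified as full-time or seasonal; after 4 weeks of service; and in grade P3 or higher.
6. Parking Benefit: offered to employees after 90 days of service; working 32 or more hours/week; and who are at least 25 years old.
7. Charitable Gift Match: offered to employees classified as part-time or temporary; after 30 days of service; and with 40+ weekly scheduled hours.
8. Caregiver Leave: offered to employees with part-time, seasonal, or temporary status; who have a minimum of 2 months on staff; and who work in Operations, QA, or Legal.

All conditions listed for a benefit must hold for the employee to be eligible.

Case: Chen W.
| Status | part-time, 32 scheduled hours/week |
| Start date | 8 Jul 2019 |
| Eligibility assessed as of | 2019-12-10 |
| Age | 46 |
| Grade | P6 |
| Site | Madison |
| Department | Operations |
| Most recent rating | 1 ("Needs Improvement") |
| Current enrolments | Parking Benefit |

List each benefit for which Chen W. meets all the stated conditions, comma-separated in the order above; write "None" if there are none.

Service from 8 Jul 2019 to 2019-12-10: 155 days.
Remote Work Stipend — status part-time ✗ (requires full-time or seasonal) → not eligible.
Bereavement Leave — status part-time ✓ (not excluded); service 155 days < 26 weeks (≈182 days) ✗ → not eligible.
Equipment Allowance — status part-time ✗ (requires full-time, seasonal, or temporary) → not eligible.
Dependent Care FSA — status part-time ✗ (requires temporary) → not eligible.
Floating Holidays — status part-time ✗ (requires full-time or seasonal) → not eligible.
Parking Benefit — service 155 days ≥ 90 days ✓; 32 hrs/wk ≥ 32 ✓; age 46 ≥ 25 ✓ → eligible.
Charitable Gift Match — status part-time ✓; service 155 days ≥ 30 days ✓; 32 hrs/wk < 40 ✗ → not eligible.
Caregiver Leave — status part-time ✓; service 155 days ≥ 2 months (≈60 days) ✓; dept Operations ✓ → eligible.

Parking Benefit, Caregiver Leave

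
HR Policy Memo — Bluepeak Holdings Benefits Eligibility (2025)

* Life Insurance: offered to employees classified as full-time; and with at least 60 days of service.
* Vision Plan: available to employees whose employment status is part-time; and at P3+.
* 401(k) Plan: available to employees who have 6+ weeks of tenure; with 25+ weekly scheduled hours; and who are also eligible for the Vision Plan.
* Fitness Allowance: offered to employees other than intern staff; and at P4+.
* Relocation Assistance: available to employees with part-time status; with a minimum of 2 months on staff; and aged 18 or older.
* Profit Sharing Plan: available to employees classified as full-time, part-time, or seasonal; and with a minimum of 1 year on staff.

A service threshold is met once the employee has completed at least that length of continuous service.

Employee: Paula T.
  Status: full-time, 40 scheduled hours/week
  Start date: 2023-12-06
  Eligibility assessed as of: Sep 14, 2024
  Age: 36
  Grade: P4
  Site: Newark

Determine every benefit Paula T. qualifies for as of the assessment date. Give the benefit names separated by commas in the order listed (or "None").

Life Insurance, Fitness Allowance

Service from 2023-12-06 to Sep 14, 2024: 283 days.
Life Insurance — status full-time ✓; service 283 days ≥ 60 days ✓ → eligible.
Vision Plan — status full-time ✗ (requires part-time) → not eligible.
401(k) Plan — service 283 days ≥ 6 weeks (≈42 days) ✓; 40 hrs/wk ≥ 25 ✓; not eligible for Vision Plan ✗ → not eligible.
Fitness Allowance — status full-time ✓ (not excluded); grade P4 ≥ P4 ✓ → eligible.
Relocation Assistance — status full-time ✗ (requires part-time) → not eligible.
Profit Sharing Plan — status full-time ✓; service 283 days < 1 year (≈365 days) ✗ → not eligible.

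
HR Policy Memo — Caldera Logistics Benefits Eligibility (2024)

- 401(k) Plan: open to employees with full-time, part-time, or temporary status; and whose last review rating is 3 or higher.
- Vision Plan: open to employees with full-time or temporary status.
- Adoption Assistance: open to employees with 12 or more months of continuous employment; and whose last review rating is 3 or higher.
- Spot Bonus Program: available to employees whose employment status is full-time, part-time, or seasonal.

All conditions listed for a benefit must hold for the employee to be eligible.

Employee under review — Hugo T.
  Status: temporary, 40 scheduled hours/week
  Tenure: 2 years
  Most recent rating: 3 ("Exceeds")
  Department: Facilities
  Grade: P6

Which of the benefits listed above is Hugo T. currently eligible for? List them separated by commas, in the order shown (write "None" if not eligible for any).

401(k) Plan — status temporary ✓; rating 3 ≥ 3 ✓ → eligible.
Vision Plan — status temporary ✓ → eligible.
Adoption Assistance — service 2 years ≥ 12 months (≈360 days) ✓; rating 3 ≥ 3 ✓ → eligible.
Spot Bonus Program — status temporary ✗ (requires full-time, part-time, or seasonal) → not eligible.

401(k) Plan, Vision Plan, Adoption Assistance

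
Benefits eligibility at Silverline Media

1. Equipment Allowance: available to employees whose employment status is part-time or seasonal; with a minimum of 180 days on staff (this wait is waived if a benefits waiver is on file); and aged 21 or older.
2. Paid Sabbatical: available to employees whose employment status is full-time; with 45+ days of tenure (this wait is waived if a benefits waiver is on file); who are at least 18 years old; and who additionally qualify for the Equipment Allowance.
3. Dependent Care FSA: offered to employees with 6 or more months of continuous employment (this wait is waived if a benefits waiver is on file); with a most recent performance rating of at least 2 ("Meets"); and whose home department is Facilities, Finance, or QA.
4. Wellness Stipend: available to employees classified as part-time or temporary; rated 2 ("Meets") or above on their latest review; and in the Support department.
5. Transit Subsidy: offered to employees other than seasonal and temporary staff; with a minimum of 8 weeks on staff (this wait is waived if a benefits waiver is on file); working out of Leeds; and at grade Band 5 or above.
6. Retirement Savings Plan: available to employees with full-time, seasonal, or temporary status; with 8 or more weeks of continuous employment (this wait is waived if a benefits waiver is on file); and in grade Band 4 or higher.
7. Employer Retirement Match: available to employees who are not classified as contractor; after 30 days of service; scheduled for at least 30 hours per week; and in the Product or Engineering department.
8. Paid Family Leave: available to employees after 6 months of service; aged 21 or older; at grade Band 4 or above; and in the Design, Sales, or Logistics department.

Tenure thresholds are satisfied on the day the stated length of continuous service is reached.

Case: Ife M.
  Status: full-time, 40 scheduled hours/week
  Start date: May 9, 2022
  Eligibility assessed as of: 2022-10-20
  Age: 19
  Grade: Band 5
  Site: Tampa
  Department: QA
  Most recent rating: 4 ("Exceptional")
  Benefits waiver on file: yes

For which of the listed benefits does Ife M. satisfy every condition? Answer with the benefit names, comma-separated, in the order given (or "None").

Service from May 9, 2022 to 2022-10-20: 164 days.
Equipment Allowance — status full-time ✗ (requires part-time or seasonal) → not eligible.
Paid Sabbatical — status full-time ✓; benefits waiver on file ✓; age 19 ≥ 18 ✓; not eligible for Equipment Allowance ✗ → not eligible.
Dependent Care FSA — benefits waiver on file ✓; rating 4 ≥ 2 ✓; dept QA ✓ → eligible.
Wellness Stipend — status full-time ✗ (requires part-time or temporary) → not eligible.
Transit Subsidy — status full-time ✓ (not excluded); benefits waiver on file ✓; site Tampa ✗ (not Leeds) → not eligible.
Retirement Savings Plan — status full-time ✓; benefits waiver on file ✓; grade Band 5 ≥ Band 4 ✓ → eligible.
Employer Retirement Match — status full-time ✓ (not excluded); service 164 days ≥ 30 days ✓; 40 hrs/wk ≥ 30 ✓; dept QA ✗ → not eligible.
Paid Family Leave — service 164 days < 6 months (≈180 days) ✗ → not eligible.

Dependent Care FSA, Retirement Savings Plan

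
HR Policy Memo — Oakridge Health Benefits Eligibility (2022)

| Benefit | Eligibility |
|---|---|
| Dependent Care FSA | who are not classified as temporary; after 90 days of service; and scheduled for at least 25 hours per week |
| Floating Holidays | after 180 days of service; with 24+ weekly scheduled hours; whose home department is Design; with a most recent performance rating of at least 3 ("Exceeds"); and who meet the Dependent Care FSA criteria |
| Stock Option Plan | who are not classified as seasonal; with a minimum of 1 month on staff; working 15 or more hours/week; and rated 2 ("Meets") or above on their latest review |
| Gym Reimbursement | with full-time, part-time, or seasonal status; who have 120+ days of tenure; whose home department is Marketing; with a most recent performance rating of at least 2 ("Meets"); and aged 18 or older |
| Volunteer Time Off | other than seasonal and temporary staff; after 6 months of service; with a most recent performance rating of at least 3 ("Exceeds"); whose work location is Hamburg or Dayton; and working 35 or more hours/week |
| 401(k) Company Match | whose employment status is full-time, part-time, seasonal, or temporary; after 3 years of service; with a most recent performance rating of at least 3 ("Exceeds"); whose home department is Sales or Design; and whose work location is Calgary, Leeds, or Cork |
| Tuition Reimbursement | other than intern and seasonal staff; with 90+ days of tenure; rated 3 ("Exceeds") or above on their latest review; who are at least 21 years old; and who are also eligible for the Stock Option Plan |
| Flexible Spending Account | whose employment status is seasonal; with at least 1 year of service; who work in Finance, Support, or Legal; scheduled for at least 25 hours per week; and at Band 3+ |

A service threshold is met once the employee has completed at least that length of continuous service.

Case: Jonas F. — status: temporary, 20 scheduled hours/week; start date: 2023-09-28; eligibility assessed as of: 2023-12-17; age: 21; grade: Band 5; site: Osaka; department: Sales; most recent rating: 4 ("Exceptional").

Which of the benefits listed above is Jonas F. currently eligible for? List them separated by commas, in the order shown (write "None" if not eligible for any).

Service from 2023-09-28 to 2023-12-17: 80 days.
Dependent Care FSA — status temporary ✗ (excluded) → not eligible.
Floating Holidays — service 80 days < 180 days ✗ → not eligible.
Stock Option Plan — status temporary ✓ (not excluded); service 80 days ≥ 1 month (≈30 days) ✓; 20 hrs/wk ≥ 15 ✓; rating 4 ≥ 2 ✓ → eligible.
Gym Reimbursement — status temporary ✗ (requires full-time, part-time, or seasonal) → not eligible.
Volunteer Time Off — status temporary ✗ (excluded) → not eligible.
401(k) Company Match — status temporary ✓; service 80 days < 3 years (≈1095 days) ✗ → not eligible.
Tuition Reimbursement — status temporary ✓ (not excluded); service 80 days < 90 days ✗ → not eligible.
Flexible Spending Account — status temporary ✗ (requires seasonal) → not eligible.

Stock Option Plan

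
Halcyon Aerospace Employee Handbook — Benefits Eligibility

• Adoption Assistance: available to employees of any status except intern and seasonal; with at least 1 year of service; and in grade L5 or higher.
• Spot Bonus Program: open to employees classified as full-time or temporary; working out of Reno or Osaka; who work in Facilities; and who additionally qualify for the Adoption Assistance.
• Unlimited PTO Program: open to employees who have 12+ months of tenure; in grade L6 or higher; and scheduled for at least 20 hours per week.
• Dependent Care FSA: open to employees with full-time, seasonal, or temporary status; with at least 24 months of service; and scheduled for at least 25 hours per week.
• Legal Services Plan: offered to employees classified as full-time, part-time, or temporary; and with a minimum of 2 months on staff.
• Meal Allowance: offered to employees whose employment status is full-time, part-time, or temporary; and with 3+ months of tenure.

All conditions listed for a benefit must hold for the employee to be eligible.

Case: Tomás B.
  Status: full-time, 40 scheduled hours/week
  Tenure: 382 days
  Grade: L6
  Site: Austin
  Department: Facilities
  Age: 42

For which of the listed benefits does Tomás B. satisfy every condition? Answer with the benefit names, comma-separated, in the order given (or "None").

Adoption Assistance — status full-time ✓ (not excluded); service 382 days ≥ 1 year (≈365 days) ✓; grade L6 ≥ L5 ✓ → eligible.
Spot Bonus Program — status full-time ✓; site Austin ✗ (not Reno or Osaka) → not eligible.
Unlimited PTO Program — service 382 days ≥ 12 months (≈360 days) ✓; grade L6 ≥ L6 ✓; 40 hrs/wk ≥ 20 ✓ → eligible.
Dependent Care FSA — status full-time ✓; service 382 days < 24 months (≈720 days) ✗ → not eligible.
Legal Services Plan — status full-time ✓; service 382 days ≥ 2 months (≈60 days) ✓ → eligible.
Meal Allowance — status full-time ✓; service 382 days ≥ 3 months (≈90 days) ✓ → eligible.

Adoption Assistance, Unlimited PTO Program, Legal Services Plan, Meal Allowance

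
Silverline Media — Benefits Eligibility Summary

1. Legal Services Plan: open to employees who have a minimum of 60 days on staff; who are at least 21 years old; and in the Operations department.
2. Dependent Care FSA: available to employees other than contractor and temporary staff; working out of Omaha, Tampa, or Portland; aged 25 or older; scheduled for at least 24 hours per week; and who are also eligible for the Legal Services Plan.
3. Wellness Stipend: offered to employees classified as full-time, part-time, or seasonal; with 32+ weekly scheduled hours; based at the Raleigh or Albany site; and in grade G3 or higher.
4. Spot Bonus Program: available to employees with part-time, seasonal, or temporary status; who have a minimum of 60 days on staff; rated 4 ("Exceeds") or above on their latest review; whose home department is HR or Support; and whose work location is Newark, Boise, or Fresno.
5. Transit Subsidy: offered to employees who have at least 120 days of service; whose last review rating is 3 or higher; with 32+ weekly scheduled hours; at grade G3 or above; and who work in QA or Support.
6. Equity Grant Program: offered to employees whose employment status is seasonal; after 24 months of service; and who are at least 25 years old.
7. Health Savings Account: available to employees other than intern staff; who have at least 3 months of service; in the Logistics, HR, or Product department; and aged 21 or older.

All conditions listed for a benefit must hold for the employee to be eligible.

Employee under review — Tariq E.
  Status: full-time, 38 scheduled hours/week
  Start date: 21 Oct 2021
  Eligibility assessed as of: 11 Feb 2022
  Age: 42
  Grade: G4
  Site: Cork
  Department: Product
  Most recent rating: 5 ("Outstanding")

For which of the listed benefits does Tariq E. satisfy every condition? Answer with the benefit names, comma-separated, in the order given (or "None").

Health Savings Account

Service from 21 Oct 2021 to 11 Feb 2022: 113 days.
Legal Services Plan — service 113 days ≥ 60 days ✓; age 42 ≥ 21 ✓; dept Product ✗ → not eligible.
Dependent Care FSA — status full-time ✓ (not excluded); site Cork ✗ (not Omaha, Tampa, or Portland) → not eligible.
Wellness Stipend — status full-time ✓; 38 hrs/wk ≥ 32 ✓; site Cork ✗ (not Raleigh or Albany) → not eligible.
Spot Bonus Program — status full-time ✗ (requires part-time, seasonal, or temporary) → not eligible.
Transit Subsidy — service 113 days < 120 days ✗ → not eligible.
Equity Grant Program — status full-time ✗ (requires seasonal) → not eligible.
Health Savings Account — status full-time ✓ (not excluded); service 113 days ≥ 3 months (≈90 days) ✓; dept Product ✓; age 42 ≥ 21 ✓ → eligible.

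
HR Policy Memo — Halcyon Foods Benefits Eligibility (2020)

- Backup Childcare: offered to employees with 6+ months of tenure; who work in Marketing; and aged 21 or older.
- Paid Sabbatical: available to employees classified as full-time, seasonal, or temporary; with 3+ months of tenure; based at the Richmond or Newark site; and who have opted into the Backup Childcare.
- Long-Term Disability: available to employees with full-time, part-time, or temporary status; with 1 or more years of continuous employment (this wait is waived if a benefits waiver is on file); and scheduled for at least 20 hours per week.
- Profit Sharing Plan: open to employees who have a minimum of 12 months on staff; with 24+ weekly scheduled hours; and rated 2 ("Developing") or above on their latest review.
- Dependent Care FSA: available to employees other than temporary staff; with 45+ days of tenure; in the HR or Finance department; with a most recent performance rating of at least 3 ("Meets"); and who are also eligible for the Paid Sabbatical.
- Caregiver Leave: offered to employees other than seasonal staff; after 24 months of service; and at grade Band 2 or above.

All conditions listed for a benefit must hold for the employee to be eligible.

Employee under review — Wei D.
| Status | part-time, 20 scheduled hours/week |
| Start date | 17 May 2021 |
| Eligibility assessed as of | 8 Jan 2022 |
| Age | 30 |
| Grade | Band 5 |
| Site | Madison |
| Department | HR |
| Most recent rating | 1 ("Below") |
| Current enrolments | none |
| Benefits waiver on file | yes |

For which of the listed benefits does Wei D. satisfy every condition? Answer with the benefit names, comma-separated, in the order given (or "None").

Service from 17 May 2021 to 8 Jan 2022: 236 days.
Backup Childcare — service 236 days ≥ 6 months (≈180 days) ✓; dept HR ✗ → not eligible.
Paid Sabbatical — status part-time ✗ (requires full-time, seasonal, or temporary) → not eligible.
Long-Term Disability — status part-time ✓; benefits waiver on file ✓; 20 hrs/wk ≥ 20 ✓ → eligible.
Profit Sharing Plan — service 236 days < 12 months (≈360 days) ✗ → not eligible.
Dependent Care FSA — status part-time ✓ (not excluded); service 236 days ≥ 45 days ✓; dept HR ✓; rating 1 < 3 ✗ → not eligible.
Caregiver Leave — status part-time ✓ (not excluded); service 236 days < 24 months (≈720 days) ✗ → not eligible.

Long-Term Disability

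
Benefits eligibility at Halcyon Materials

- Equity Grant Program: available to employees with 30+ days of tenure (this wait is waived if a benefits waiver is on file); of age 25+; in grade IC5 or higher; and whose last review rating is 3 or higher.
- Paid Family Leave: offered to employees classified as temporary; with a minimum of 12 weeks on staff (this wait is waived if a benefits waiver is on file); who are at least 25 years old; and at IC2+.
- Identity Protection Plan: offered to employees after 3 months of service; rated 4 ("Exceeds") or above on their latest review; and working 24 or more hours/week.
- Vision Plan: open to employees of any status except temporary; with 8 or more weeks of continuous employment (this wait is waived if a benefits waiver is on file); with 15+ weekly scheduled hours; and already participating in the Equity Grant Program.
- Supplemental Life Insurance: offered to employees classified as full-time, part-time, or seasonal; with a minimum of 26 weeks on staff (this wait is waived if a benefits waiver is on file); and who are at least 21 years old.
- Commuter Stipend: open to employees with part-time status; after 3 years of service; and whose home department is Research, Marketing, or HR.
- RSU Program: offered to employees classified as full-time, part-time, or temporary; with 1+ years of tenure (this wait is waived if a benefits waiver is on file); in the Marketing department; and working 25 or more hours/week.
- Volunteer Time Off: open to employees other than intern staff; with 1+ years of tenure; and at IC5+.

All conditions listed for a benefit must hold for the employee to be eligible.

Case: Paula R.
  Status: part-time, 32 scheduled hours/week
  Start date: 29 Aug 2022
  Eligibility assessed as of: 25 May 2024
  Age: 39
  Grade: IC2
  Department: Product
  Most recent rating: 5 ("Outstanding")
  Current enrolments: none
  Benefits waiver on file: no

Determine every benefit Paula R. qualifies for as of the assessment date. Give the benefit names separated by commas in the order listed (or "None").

Identity Protection Plan, Supplemental Life Insurance

Service from 29 Aug 2022 to 25 May 2024: 635 days.
Equity Grant Program — no waiver, service 635 days ≥ 30 days ✓; age 39 ≥ 25 ✓; grade IC2 < IC5 ✗ → not eligible.
Paid Family Leave — status part-time ✗ (requires temporary) → not eligible.
Identity Protection Plan — service 635 days ≥ 3 months (≈90 days) ✓; rating 5 ≥ 4 ✓; 32 hrs/wk ≥ 24 ✓ → eligible.
Vision Plan — status part-time ✓ (not excluded); no waiver, service 635 days ≥ 8 weeks (≈56 days) ✓; 32 hrs/wk ≥ 15 ✓; not enrolled in Equity Grant Program ✗ → not eligible.
Supplemental Life Insurance — status part-time ✓; no waiver, service 635 days ≥ 26 weeks (≈182 days) ✓; age 39 ≥ 21 ✓ → eligible.
Commuter Stipend — status part-time ✓; service 635 days < 3 years (≈1095 days) ✗ → not eligible.
RSU Program — status part-time ✓; no waiver, service 635 days ≥ 1 year (≈365 days) ✓; dept Product ✗ → not eligible.
Volunteer Time Off — status part-time ✓ (not excluded); service 635 days ≥ 1 year (≈365 days) ✓; grade IC2 < IC5 ✗ → not eligible.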